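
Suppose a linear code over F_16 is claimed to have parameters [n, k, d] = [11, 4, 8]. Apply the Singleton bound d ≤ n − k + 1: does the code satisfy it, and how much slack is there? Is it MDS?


Singleton RHS = n − k + 1 = 8, slack = 0, bound satisfied, MDS.

Singleton bound: d ≤ n − k + 1.
Here n = 11, k = 4, so n − k + 1 = 8.
Given d = 8, check d ≤ 8: YES.
Slack = (n − k + 1) − d = 0.
The code is MDS (slack = 0).
Description: the claimed parameters are [11, 4, 8]_16; such a code would be MDS (meets Singleton bound).


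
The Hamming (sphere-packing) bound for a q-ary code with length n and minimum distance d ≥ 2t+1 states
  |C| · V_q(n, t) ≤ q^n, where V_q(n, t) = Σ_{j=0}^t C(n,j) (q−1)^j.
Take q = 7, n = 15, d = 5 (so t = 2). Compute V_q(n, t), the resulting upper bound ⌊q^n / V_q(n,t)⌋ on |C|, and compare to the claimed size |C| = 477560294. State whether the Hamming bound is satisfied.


V_q(n, t) = 3871, q^n = 4747561509943, Hamming bound = 1226443169, |C| = 477560294 ≤ bound (satisfied).

Step 1: Compute V_q(n, t) = Σ_{j=0}^2 C(n, j) (q−1)^j.
  j = 0: C(15,0)·(6)^0 = 1·1 = 1.
  j = 1: C(15,1)·(6)^1 = 15·6 = 90.
  j = 2: C(15,2)·(6)^2 = 105·36 = 3780.
  V_q(n, t) = 1 + 90 + 3780 = 3871.
Step 2: q^n = 7^15 = 4747561509943.
Step 3: Hamming bound ⌊q^n / V_q(n,t)⌋ = ⌊4747561509943/3871⌋ = 1226443169.
Step 4: Compare |C| = 477560294 to 1226443169: satisfied.
The claimed |C| lies below the Hamming bound.


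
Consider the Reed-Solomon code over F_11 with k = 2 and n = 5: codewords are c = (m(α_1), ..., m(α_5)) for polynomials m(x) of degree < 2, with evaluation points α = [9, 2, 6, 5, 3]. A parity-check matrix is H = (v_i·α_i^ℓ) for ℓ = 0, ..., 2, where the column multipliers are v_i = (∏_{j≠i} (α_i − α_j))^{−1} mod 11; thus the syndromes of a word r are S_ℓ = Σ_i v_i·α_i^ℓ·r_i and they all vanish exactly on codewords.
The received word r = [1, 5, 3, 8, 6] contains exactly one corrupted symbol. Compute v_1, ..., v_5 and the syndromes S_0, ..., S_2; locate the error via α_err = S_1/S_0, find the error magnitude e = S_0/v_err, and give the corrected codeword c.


S = (2, 1, 6), error at position 3, error magnitude e = 5, c = [1, 5, 9, 8, 6].

Step 1: column multipliers v_i = (∏_{j≠i}(α_i − α_j))^{−1} mod 11.
  i = 1 (α = 9): (9−2)(9−6)(9−5)(9−3) = 7·3·4·6 = 504 ≡ 9, so v_1 = 9^{−1} = 5 (mod 11).
  i = 2 (α = 2): (2−9)(2−6)(2−5)(2−3) = (−7)·(−4)·(−3)·(−1) = 84 ≡ 7, so v_2 = 7^{−1} = 8 (mod 11).
  i = 3 (α = 6): (6−9)(6−2)(6−5)(6−3) = (−3)·4·1·3 = −36 ≡ 8, so v_3 = 8^{−1} = 7 (mod 11).
  i = 4 (α = 5): (5−9)(5−2)(5−6)(5−3) = (−4)·3·(−1)·2 = 24 ≡ 2, so v_4 = 2^{−1} = 6 (mod 11).
  i = 5 (α = 3): (3−9)(3−2)(3−6)(3−5) = (−6)·1·(−3)·(−2) = −36 ≡ 8, so v_5 = 8^{−1} = 7 (mod 11).
  v = [5, 8, 7, 6, 7].
Step 2: syndromes of r = [1, 5, 3, 8, 6] (all sums mod 11).
  S_0 = Σ v_i r_i = 5·1 + 8·5 + 7·3 + 6·8 + 7·6 = 156 ≡ 2.
  S_1 = Σ v_i α_i r_i = 5·9·1 + 8·2·5 + 7·6·3 + 6·5·8 + 7·3·6 = 617 ≡ 1.
  α_i^2 mod 11 = [4, 4, 3, 3, 9].
  S_2 = Σ v_i α_i^2 r_i = 5·4·1 + 8·4·5 + 7·3·3 + 6·3·8 + 7·9·6 = 765 ≡ 6.
  S = (2, 1, 6) ≠ 0, so r is not a codeword (an error is present).
Step 3: locate the error. For a single error e at position i, S_ℓ = v_i·e·α_i^ℓ, so α_err = S_1/S_0.
  S_0^{−1} = 2^{−1} = 6 (mod 11), so α_err = 1·6 = 6 ≡ 6 = α_3. Error position i = 3.
  Consistency check: S_2/S_1 = 6·1 = 6 ≡ 6 = α_err ✓ (single-error assumption holds).
Step 4: error magnitude e = S_0/v_3 = S_0·∏_{j≠3}(α_3 − α_j) = 2·8 = 16 ≡ 5 (mod 11).
Step 5: correct position 3: c_3 = r_3 − e = 3 − 5 ≡ 9 (mod 11). Hence c = [1, 5, 9, 8, 6].
  Check: interpolating c through the α_i gives m(x) = 3 + 1·x (degree < 2) with m(α_i) = c_i for every i, so c is indeed a codeword.


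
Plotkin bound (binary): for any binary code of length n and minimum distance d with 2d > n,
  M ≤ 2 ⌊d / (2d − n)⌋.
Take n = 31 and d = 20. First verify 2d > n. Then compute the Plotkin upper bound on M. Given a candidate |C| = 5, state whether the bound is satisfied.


Plotkin bound M ≤ 4; given |C| = 5 > bound (violated).

Check applicability: 2d = 40, n = 31.
2d − n = 9 > 0, so Plotkin applies.
Compute d/(2d−n) = 20/9 ≈ 2.2222.
⌊d/(2d−n)⌋ = 2.
Plotkin bound: M ≤ 2·2 = 4.
Given |C| = 5, check: VIOLATED.
This |C| is above the Plotkin bound, so no binary code with n = 31, d = 20 and 5 codewords exists.


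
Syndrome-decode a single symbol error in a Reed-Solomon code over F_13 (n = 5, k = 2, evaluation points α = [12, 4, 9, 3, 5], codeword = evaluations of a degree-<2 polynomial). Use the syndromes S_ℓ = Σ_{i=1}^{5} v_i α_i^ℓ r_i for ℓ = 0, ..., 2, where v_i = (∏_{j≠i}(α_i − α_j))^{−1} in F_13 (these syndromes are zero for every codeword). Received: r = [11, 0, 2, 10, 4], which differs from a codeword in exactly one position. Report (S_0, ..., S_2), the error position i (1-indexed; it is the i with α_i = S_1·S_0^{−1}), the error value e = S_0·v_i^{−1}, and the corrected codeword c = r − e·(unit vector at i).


S = (10, 11, 3), error at position 5, error magnitude e = 1, c = [11, 0, 2, 10, 3].

Step 1: column multipliers v_i = (∏_{j≠i}(α_i − α_j))^{−1} mod 13.
  i = 1 (α = 12): (12−4)(12−9)(12−3)(12−5) = 8·3·9·7 = 1512 ≡ 4, so v_1 = 4^{−1} = 10 (mod 13).
  i = 2 (α = 4): (4−12)(4−9)(4−3)(4−5) = (−8)·(−5)·1·(−1) = −40 ≡ 12, so v_2 = 12^{−1} = 12 (mod 13).
  i = 3 (α = 9): (9−12)(9−4)(9−3)(9−5) = (−3)·5·6·4 = −360 ≡ 4, so v_3 = 4^{−1} = 10 (mod 13).
  i = 4 (α = 3): (3−12)(3−4)(3−9)(3−5) = (−9)·(−1)·(−6)·(−2) = 108 ≡ 4, so v_4 = 4^{−1} = 10 (mod 13).
  i = 5 (α = 5): (5−12)(5−4)(5−9)(5−3) = (−7)·1·(−4)·2 = 56 ≡ 4, so v_5 = 4^{−1} = 10 (mod 13).
  v = [10, 12, 10, 10, 10].
Step 2: syndromes of r = [11, 0, 2, 10, 4] (all sums mod 13).
  S_0 = Σ v_i r_i = 10·11 + 12·0 + 10·2 + 10·10 + 10·4 = 270 ≡ 10.
  S_1 = Σ v_i α_i r_i = 10·12·11 + 12·4·0 + 10·9·2 + 10·3·10 + 10·5·4 = 2000 ≡ 11.
  α_i^2 mod 13 = [1, 3, 3, 9, 12].
  S_2 = Σ v_i α_i^2 r_i = 10·1·11 + 12·3·0 + 10·3·2 + 10·9·10 + 10·12·4 = 1550 ≡ 3.
  S = (10, 11, 3) ≠ 0, so r is not a codeword (an error is present).
Step 3: locate the error. For a single error e at position i, S_ℓ = v_i·e·α_i^ℓ, so α_err = S_1/S_0.
  S_0^{−1} = 10^{−1} = 4 (mod 13), so α_err = 11·4 = 44 ≡ 5 = α_5. Error position i = 5.
  Consistency check: S_2/S_1 = 3·6 = 18 ≡ 5 = α_err ✓ (single-error assumption holds).
Step 4: error magnitude e = S_0/v_5 = S_0·∏_{j≠5}(α_5 − α_j) = 10·4 = 40 ≡ 1 (mod 13).
Step 5: correct position 5: c_5 = r_5 − e = 4 − 1 ≡ 3 (mod 13). Hence c = [11, 0, 2, 10, 3].
  Check: interpolating c through the α_i gives m(x) = 1 + 3·x (degree < 2) with m(α_i) = c_i for every i, so c is indeed a codeword.


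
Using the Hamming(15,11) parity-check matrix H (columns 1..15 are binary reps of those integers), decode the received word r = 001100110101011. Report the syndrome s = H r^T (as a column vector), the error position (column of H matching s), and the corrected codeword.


s = (1, 1, 1, 1)^T, error position = 15, corrected codeword c = 001100110101010

Compute s = H r^T mod 2 one row at a time:
  s_1 = 1 + 0 + 1 + 0 + 1 + 0 + 1 + 1 = 5 ≡ 1 (mod 2).
  s_2 = 1 + 0 + 0 + 1 + 1 + 0 + 1 + 1 = 5 ≡ 1 (mod 2).
  s_3 = 0 + 1 + 0 + 1 + 1 + 0 + 1 + 1 = 5 ≡ 1 (mod 2).
  s_4 = 0 + 1 + 0 + 1 + 0 + 0 + 0 + 1 = 3 ≡ 1 (mod 2).
s = (1, 1, 1, 1)^T — this equals column 15 of H (binary 1111), so error is at position 15.
Correct: flip bit 15 of r = 001100110101011 to get c = 001100110101010.


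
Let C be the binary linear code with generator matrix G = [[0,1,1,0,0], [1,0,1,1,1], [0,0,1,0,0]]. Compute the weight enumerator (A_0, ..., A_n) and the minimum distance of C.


Weight distribution: A_0 = 1, A_1 = 2, A_2 = 1, A_3 = 1, A_4 = 2, A_5 = 1. Minimum distance d = 1.

Enumerate all 2^3 = 8 messages m ∈ F_2^3.
For each, compute codeword c = mG in F_2^5, then tally its weight.
  m = 000 → c = 00000, weight = 0.
  m = 100 → c = 01100, weight = 2.
  m = 010 → c = 10111, weight = 4.
  m = 110 → c = 11011, weight = 4.
  m = 001 → c = 00100, weight = 1.
  m = 101 → c = 01000, weight = 1.
  m = 011 → c = 10011, weight = 3.
  m = 111 → c = 11111, weight = 5.
Tally weights:
  weight 0: 1 codewords.
  weight 1: 2 codewords.
  weight 2: 1 codewords.
  weight 3: 1 codewords.
  weight 4: 2 codewords.
  weight 5: 1 codewords.
Minimum distance d = smallest w > 0 with A_w > 0 = 1.
Sanity: Σ A_w = 8 = 2^3 = 8 ✓.


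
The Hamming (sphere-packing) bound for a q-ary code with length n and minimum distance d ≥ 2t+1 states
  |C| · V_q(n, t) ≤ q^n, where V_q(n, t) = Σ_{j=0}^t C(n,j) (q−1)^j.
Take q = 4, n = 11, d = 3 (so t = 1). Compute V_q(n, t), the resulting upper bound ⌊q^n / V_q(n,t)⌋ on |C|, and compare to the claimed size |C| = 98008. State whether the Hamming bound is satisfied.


V_q(n, t) = 34, q^n = 4194304, Hamming bound = 123361, |C| = 98008 ≤ bound (satisfied).

Step 1: Compute V_q(n, t) = Σ_{j=0}^1 C(n, j) (q−1)^j.
  j = 0: C(11,0)·(3)^0 = 1·1 = 1.
  j = 1: C(11,1)·(3)^1 = 11·3 = 33.
  V_q(n, t) = 1 + 33 = 34.
Step 2: q^n = 4^11 = 4194304.
Step 3: Hamming bound ⌊q^n / V_q(n,t)⌋ = ⌊4194304/34⌋ = 123361.
Step 4: Compare |C| = 98008 to 123361: satisfied.
The claimed |C| lies below the Hamming bound.


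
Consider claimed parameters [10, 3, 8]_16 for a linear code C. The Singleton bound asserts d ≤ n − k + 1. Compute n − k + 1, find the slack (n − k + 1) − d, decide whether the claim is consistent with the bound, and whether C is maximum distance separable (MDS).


Singleton RHS = n − k + 1 = 8, slack = 0, bound satisfied, MDS.

Singleton bound: d ≤ n − k + 1.
Here n = 10, k = 3, so n − k + 1 = 8.
Given d = 8, check d ≤ 8: YES.
Slack = (n − k + 1) − d = 0.
The code is MDS (slack = 0).
Description: the claimed parameters are [10, 3, 8]_16; such a code would be MDS (meets Singleton bound).


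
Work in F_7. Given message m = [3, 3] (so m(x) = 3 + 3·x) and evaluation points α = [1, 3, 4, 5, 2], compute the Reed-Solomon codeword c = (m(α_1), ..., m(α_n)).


c = [6, 5, 1, 4, 2]

Message polynomial: m(x) = 3 + 3·x (mod 7).
For each evaluation point α_i, compute m(α_i) mod 7:
  α_1 = 1: Horner steps 3 → 6, so m(1) = 6.
  α_2 = 3: Horner steps 3 → 5, so m(3) = 5.
  α_3 = 4: Horner steps 3 → 1, so m(4) = 1.
  α_4 = 5: Horner steps 3 → 4, so m(5) = 4.
  α_5 = 2: Horner steps 3 → 2, so m(2) = 2.
Codeword c = [6, 5, 1, 4, 2] ∈ F_7^5.


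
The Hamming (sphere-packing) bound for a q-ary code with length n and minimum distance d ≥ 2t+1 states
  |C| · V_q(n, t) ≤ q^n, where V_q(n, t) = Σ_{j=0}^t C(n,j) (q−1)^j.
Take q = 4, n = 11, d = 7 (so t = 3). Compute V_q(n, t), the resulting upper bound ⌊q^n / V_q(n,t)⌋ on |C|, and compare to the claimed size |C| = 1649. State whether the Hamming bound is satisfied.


V_q(n, t) = 4984, q^n = 4194304, Hamming bound = 841, |C| = 1649 > bound (violated).

Step 1: Compute V_q(n, t) = Σ_{j=0}^3 C(n, j) (q−1)^j.
  j = 0: C(11,0)·(3)^0 = 1·1 = 1.
  j = 1: C(11,1)·(3)^1 = 11·3 = 33.
  j = 2: C(11,2)·(3)^2 = 55·9 = 495.
  j = 3: C(11,3)·(3)^3 = 165·27 = 4455.
  V_q(n, t) = 1 + 33 + 495 + 4455 = 4984.
Step 2: q^n = 4^11 = 4194304.
Step 3: Hamming bound ⌊q^n / V_q(n,t)⌋ = ⌊4194304/4984⌋ = 841.
Step 4: Compare |C| = 1649 to 841: violated.
The claimed |C| lies above the Hamming bound, so no 4-ary code of length 11 with d ≥ 7 can have 1649 codewords.


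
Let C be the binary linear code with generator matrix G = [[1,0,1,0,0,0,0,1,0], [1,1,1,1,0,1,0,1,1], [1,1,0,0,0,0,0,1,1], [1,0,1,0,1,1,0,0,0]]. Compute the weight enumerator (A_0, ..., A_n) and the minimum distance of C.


Weight distribution: A_0 = 1, A_3 = 5, A_4 = 5, A_5 = 2, A_6 = 2, A_7 = 1. Minimum distance d = 3.

Enumerate all 2^4 = 16 messages m ∈ F_2^4.
For each, compute codeword c = mG in F_2^9, then tally its weight.
  m = 0000 → c = 000000000, weight = 0.
  m = 1000 → c = 101000010, weight = 3.
  m = 0100 → c = 111101011, weight = 7.
  m = 1100 → c = 010101001, weight = 4.
  m = 0010 → c = 110000011, weight = 4.
  m = 1010 → c = 011000001, weight = 3.
  m = 0110 → c = 001101000, weight = 3.
  m = 1110 → c = 100101010, weight = 4.
  m = 0001 → c = 101011000, weight = 4.
  m = 1001 → c = 000011010, weight = 3.
  m = 0101 → c = 010110011, weight = 5.
  m = 1101 → c = 111110001, weight = 6.
  m = 0011 → c = 011011011, weight = 6.
  m = 1011 → c = 110011001, weight = 5.
  m = 0111 → c = 100110000, weight = 3.
  m = 1111 → c = 001110010, weight = 4.
Tally weights:
  weight 0: 1 codewords.
  weight 3: 5 codewords.
  weight 4: 5 codewords.
  weight 5: 2 codewords.
  weight 6: 2 codewords.
  weight 7: 1 codewords.
Minimum distance d = smallest w > 0 with A_w > 0 = 3.
Sanity: Σ A_w = 16 = 2^4 = 16 ✓.


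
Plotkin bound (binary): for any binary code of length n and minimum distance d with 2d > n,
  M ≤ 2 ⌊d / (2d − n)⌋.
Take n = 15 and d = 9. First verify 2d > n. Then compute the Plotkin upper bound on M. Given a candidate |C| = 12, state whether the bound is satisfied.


Plotkin bound M ≤ 6; given |C| = 12 > bound (violated).

Check applicability: 2d = 18, n = 15.
2d − n = 3 > 0, so Plotkin applies.
Compute d/(2d−n) = 9/3 ≈ 3.0000.
⌊d/(2d−n)⌋ = 3.
Plotkin bound: M ≤ 2·3 = 6.
Given |C| = 12, check: VIOLATED.
This |C| is above the Plotkin bound, so no binary code with n = 15, d = 9 and 12 codewords exists.


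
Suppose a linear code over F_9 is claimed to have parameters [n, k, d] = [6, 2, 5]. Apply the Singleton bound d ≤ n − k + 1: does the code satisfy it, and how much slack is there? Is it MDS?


Singleton RHS = n − k + 1 = 5, slack = 0, bound satisfied, MDS.

Singleton bound: d ≤ n − k + 1.
Here n = 6, k = 2, so n − k + 1 = 5.
Given d = 5, check d ≤ 5: YES.
Slack = (n − k + 1) − d = 0.
The code is MDS (slack = 0).
Description: the claimed parameters are [6, 2, 5]_9; such a code would be MDS (meets Singleton bound).


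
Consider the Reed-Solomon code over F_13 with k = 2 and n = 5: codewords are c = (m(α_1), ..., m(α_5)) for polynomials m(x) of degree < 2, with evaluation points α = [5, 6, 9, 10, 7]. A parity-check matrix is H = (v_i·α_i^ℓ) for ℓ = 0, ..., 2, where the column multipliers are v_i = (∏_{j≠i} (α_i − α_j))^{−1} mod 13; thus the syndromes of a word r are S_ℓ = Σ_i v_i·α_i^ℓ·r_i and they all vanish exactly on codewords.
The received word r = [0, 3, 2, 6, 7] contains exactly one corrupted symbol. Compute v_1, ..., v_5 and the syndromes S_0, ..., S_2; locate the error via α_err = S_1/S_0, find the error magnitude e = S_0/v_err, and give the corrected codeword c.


S = (1, 5, 12), error at position 1, error magnitude e = 1, c = [12, 3, 2, 6, 7].

Step 1: column multipliers v_i = (∏_{j≠i}(α_i − α_j))^{−1} mod 13.
  i = 1 (α = 5): (5−6)(5−9)(5−10)(5−7) = (−1)·(−4)·(−5)·(−2) = 40 ≡ 1, so v_1 = 1^{−1} = 1 (mod 13).
  i = 2 (α = 6): (6−5)(6−9)(6−10)(6−7) = 1·(−3)·(−4)·(−1) = −12 ≡ 1, so v_2 = 1^{−1} = 1 (mod 13).
  i = 3 (α = 9): (9−5)(9−6)(9−10)(9−7) = 4·3·(−1)·2 = −24 ≡ 2, so v_3 = 2^{−1} = 7 (mod 13).
  i = 4 (α = 10): (10−5)(10−6)(10−9)(10−7) = 5·4·1·3 = 60 ≡ 8, so v_4 = 8^{−1} = 5 (mod 13).
  i = 5 (α = 7): (7−5)(7−6)(7−9)(7−10) = 2·1·(−2)·(−3) = 12 ≡ 12, so v_5 = 12^{−1} = 12 (mod 13).
  v = [1, 1, 7, 5, 12].
Step 2: syndromes of r = [0, 3, 2, 6, 7] (all sums mod 13).
  S_0 = Σ v_i r_i = 1·0 + 1·3 + 7·2 + 5·6 + 12·7 = 131 ≡ 1.
  S_1 = Σ v_i α_i r_i = 1·5·0 + 1·6·3 + 7·9·2 + 5·10·6 + 12·7·7 = 1032 ≡ 5.
  α_i^2 mod 13 = [12, 10, 3, 9, 10].
  S_2 = Σ v_i α_i^2 r_i = 1·12·0 + 1·10·3 + 7·3·2 + 5·9·6 + 12·10·7 = 1182 ≡ 12.
  S = (1, 5, 12) ≠ 0, so r is not a codeword (an error is present).
Step 3: locate the error. For a single error e at position i, S_ℓ = v_i·e·α_i^ℓ, so α_err = S_1/S_0.
  S_0^{−1} = 1^{−1} = 1 (mod 13), so α_err = 5·1 = 5 ≡ 5 = α_1. Error position i = 1.
  Consistency check: S_2/S_1 = 12·8 = 96 ≡ 5 = α_err ✓ (single-error assumption holds).
Step 4: error magnitude e = S_0/v_1 = S_0·∏_{j≠1}(α_1 − α_j) = 1·1 = 1 ≡ 1 (mod 13).
Step 5: correct position 1: c_1 = r_1 − e = 0 − 1 ≡ 12 (mod 13). Hence c = [12, 3, 2, 6, 7].
  Check: interpolating c through the α_i gives m(x) = 5 + 4·x (degree < 2) with m(α_i) = c_i for every i, so c is indeed a codeword.


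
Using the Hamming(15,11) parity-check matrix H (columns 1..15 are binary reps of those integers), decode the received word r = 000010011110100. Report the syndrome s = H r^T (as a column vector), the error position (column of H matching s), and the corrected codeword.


s = (1, 0, 0, 0)^T, error position = 8, corrected codeword c = 000010001110100

Compute s = H r^T mod 2 one row at a time:
  s_1 = 1 + 1 + 1 + 1 + 0 + 1 + 0 + 0 = 5 ≡ 1 (mod 2).
  s_2 = 0 + 1 + 0 + 0 + 0 + 1 + 0 + 0 = 2 ≡ 0 (mod 2).
  s_3 = 0 + 0 + 0 + 0 + 1 + 1 + 0 + 0 = 2 ≡ 0 (mod 2).
  s_4 = 0 + 0 + 1 + 0 + 1 + 1 + 1 + 0 = 4 ≡ 0 (mod 2).
s = (1, 0, 0, 0)^T — this equals column 8 of H (binary 1000), so error is at position 8.
Correct: flip bit 8 of r = 000010011110100 to get c = 000010001110100.


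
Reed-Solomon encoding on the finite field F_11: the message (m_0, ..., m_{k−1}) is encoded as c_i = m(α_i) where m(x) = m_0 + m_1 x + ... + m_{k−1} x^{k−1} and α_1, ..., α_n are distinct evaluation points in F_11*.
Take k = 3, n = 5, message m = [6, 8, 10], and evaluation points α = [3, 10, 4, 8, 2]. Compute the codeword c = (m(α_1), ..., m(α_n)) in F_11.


c = [10, 8, 0, 6, 7]

Message polynomial: m(x) = 6 + 8·x + 10·x^2 (mod 11).
For each evaluation point α_i, compute m(α_i) mod 11:
  α_1 = 3: Horner steps 10 → 5 → 10, so m(3) = 10.
  α_2 = 10: Horner steps 10 → 9 → 8, so m(10) = 8.
  α_3 = 4: Horner steps 10 → 4 → 0, so m(4) = 0.
  α_4 = 8: Horner steps 10 → 0 → 6, so m(8) = 6.
  α_5 = 2: Horner steps 10 → 6 → 7, so m(2) = 7.
Codeword c = [10, 8, 0, 6, 7] ∈ F_11^5.


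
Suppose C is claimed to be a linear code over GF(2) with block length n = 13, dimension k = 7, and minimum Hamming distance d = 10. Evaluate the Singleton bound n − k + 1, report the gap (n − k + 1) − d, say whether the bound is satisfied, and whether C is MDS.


Singleton RHS = n − k + 1 = 7, slack = -3, bound violated (no such code; not MDS).

Singleton bound: d ≤ n − k + 1.
Here n = 13, k = 7, so n − k + 1 = 7.
Given d = 10, check d ≤ 7: NO.
Slack = (n − k + 1) − d = -3.
The slack is negative: d = 10 exceeds n − k + 1 = 7 by 3, so the Singleton bound is violated and no linear [13, 7, 10]_2 code can exist. In particular it is not MDS (MDS requires d = n − k + 1 exactly).
Description: the claimed parameters are [13, 7, 10]_2; such a code would be impossible (violates the Singleton bound).


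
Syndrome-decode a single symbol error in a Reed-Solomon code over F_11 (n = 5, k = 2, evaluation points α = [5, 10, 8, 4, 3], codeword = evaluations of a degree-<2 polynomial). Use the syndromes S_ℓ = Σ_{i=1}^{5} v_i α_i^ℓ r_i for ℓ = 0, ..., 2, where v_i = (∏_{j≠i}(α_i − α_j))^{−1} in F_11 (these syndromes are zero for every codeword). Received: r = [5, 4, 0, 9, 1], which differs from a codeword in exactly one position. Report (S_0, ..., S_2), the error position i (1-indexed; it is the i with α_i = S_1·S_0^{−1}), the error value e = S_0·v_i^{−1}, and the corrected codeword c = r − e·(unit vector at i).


S = (8, 10, 7), error at position 4, error magnitude e = 6, c = [5, 4, 0, 3, 1].

Step 1: column multipliers v_i = (∏_{j≠i}(α_i − α_j))^{−1} mod 11.
  i = 1 (α = 5): (5−10)(5−8)(5−4)(5−3) = (−5)·(−3)·1·2 = 30 ≡ 8, so v_1 = 8^{−1} = 7 (mod 11).
  i = 2 (α = 10): (10−5)(10−8)(10−4)(10−3) = 5·2·6·7 = 420 ≡ 2, so v_2 = 2^{−1} = 6 (mod 11).
  i = 3 (α = 8): (8−5)(8−10)(8−4)(8−3) = 3·(−2)·4·5 = −120 ≡ 1, so v_3 = 1^{−1} = 1 (mod 11).
  i = 4 (α = 4): (4−5)(4−10)(4−8)(4−3) = (−1)·(−6)·(−4)·1 = −24 ≡ 9, so v_4 = 9^{−1} = 5 (mod 11).
  i = 5 (α = 3): (3−5)(3−10)(3−8)(3−4) = (−2)·(−7)·(−5)·(−1) = 70 ≡ 4, so v_5 = 4^{−1} = 3 (mod 11).
  v = [7, 6, 1, 5, 3].
Step 2: syndromes of r = [5, 4, 0, 9, 1] (all sums mod 11).
  S_0 = Σ v_i r_i = 7·5 + 6·4 + 1·0 + 5·9 + 3·1 = 107 ≡ 8.
  S_1 = Σ v_i α_i r_i = 7·5·5 + 6·10·4 + 1·8·0 + 5·4·9 + 3·3·1 = 604 ≡ 10.
  α_i^2 mod 11 = [3, 1, 9, 5, 9].
  S_2 = Σ v_i α_i^2 r_i = 7·3·5 + 6·1·4 + 1·9·0 + 5·5·9 + 3·9·1 = 381 ≡ 7.
  S = (8, 10, 7) ≠ 0, so r is not a codeword (an error is present).
Step 3: locate the error. For a single error e at position i, S_ℓ = v_i·e·α_i^ℓ, so α_err = S_1/S_0.
  S_0^{−1} = 8^{−1} = 7 (mod 11), so α_err = 10·7 = 70 ≡ 4 = α_4. Error position i = 4.
  Consistency check: S_2/S_1 = 7·10 = 70 ≡ 4 = α_err ✓ (single-error assumption holds).
Step 4: error magnitude e = S_0/v_4 = S_0·∏_{j≠4}(α_4 − α_j) = 8·9 = 72 ≡ 6 (mod 11).
Step 5: correct position 4: c_4 = r_4 − e = 9 − 6 ≡ 3 (mod 11). Hence c = [5, 4, 0, 3, 1].
  Check: interpolating c through the α_i gives m(x) = 6 + 2·x (degree < 2) with m(α_i) = c_i for every i, so c is indeed a codeword.


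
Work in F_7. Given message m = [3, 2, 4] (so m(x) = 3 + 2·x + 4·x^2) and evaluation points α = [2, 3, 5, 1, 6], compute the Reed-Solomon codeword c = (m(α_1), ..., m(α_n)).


c = [2, 3, 1, 2, 5]

Message polynomial: m(x) = 3 + 2·x + 4·x^2 (mod 7).
For each evaluation point α_i, compute m(α_i) mod 7:
  α_1 = 2: Horner steps 4 → 3 → 2, so m(2) = 2.
  α_2 = 3: Horner steps 4 → 0 → 3, so m(3) = 3.
  α_3 = 5: Horner steps 4 → 1 → 1, so m(5) = 1.
  α_4 = 1: Horner steps 4 → 6 → 2, so m(1) = 2.
  α_5 = 6: Horner steps 4 → 5 → 5, so m(6) = 5.
Codeword c = [2, 3, 1, 2, 5] ∈ F_7^5.


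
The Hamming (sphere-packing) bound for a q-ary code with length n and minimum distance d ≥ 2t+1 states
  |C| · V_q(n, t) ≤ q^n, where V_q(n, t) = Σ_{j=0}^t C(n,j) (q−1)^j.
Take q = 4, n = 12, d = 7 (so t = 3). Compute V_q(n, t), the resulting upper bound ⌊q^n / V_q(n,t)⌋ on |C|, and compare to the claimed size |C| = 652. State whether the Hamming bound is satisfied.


V_q(n, t) = 6571, q^n = 16777216, Hamming bound = 2553, |C| = 652 ≤ bound (satisfied).

Step 1: Compute V_q(n, t) = Σ_{j=0}^3 C(n, j) (q−1)^j.
  j = 0: C(12,0)·(3)^0 = 1·1 = 1.
  j = 1: C(12,1)·(3)^1 = 12·3 = 36.
  j = 2: C(12,2)·(3)^2 = 66·9 = 594.
  j = 3: C(12,3)·(3)^3 = 220·27 = 5940.
  V_q(n, t) = 1 + 36 + 594 + 5940 = 6571.
Step 2: q^n = 4^12 = 16777216.
Step 3: Hamming bound ⌊q^n / V_q(n,t)⌋ = ⌊16777216/6571⌋ = 2553.
Step 4: Compare |C| = 652 to 2553: satisfied.
The claimed |C| lies below the Hamming bound.


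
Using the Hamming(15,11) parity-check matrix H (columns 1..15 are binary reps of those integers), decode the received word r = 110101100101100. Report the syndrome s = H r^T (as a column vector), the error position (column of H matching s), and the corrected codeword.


s = (1, 1, 0, 1)^T, error position = 13, corrected codeword c = 110101100101000

Compute s = H r^T mod 2 one row at a time:
  s_1 = 0 + 0 + 1 + 0 + 1 + 1 + 0 + 0 = 3 ≡ 1 (mod 2).
  s_2 = 1 + 0 + 1 + 1 + 1 + 1 + 0 + 0 = 5 ≡ 1 (mod 2).
  s_3 = 1 + 0 + 1 + 1 + 1 + 0 + 0 + 0 = 4 ≡ 0 (mod 2).
  s_4 = 1 + 0 + 0 + 1 + 0 + 0 + 1 + 0 = 3 ≡ 1 (mod 2).
s = (1, 1, 0, 1)^T — this equals column 13 of H (binary 1101), so error is at position 13.
Correct: flip bit 13 of r = 110101100101100 to get c = 110101100101000.


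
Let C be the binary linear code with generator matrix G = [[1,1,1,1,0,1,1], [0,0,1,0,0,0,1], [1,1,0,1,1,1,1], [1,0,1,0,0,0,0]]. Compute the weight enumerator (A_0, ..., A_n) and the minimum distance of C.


Weight distribution: A_0 = 1, A_2 = 6, A_4 = 5, A_6 = 4. Minimum distance d = 2.

Enumerate all 2^4 = 16 messages m ∈ F_2^4.
For each, compute codeword c = mG in F_2^7, then tally its weight.
  m = 0000 → c = 0000000, weight = 0.
  m = 1000 → c = 1111011, weight = 6.
  m = 0100 → c = 0010001, weight = 2.
  m = 1100 → c = 1101010, weight = 4.
  m = 0010 → c = 1101111, weight = 6.
  m = 1010 → c = 0010100, weight = 2.
  m = 0110 → c = 1111110, weight = 6.
  m = 1110 → c = 0000101, weight = 2.
  m = 0001 → c = 1010000, weight = 2.
  m = 1001 → c = 0101011, weight = 4.
  m = 0101 → c = 1000001, weight = 2.
  m = 1101 → c = 0111010, weight = 4.
  m = 0011 → c = 0111111, weight = 6.
  m = 1011 → c = 1000100, weight = 2.
  m = 0111 → c = 0101110, weight = 4.
  m = 1111 → c = 1010101, weight = 4.
Tally weights:
  weight 0: 1 codewords.
  weight 2: 6 codewords.
  weight 4: 5 codewords.
  weight 6: 4 codewords.
Minimum distance d = smallest w > 0 with A_w > 0 = 2.
Sanity: Σ A_w = 16 = 2^4 = 16 ✓.


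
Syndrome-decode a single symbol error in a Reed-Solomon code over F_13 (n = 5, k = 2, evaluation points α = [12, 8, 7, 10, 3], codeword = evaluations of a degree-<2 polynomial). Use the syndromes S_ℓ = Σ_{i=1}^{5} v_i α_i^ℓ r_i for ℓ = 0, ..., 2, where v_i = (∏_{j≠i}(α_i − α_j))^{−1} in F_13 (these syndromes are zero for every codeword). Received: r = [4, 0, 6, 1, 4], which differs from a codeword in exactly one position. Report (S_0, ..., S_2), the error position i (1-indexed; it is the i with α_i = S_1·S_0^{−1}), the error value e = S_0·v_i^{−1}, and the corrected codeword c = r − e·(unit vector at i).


S = (6, 7, 6), error at position 1, error magnitude e = 2, c = [2, 0, 6, 1, 4].

Step 1: column multipliers v_i = (∏_{j≠i}(α_i − α_j))^{−1} mod 13.
  i = 1 (α = 12): (12−8)(12−7)(12−10)(12−3) = 4·5·2·9 = 360 ≡ 9, so v_1 = 9^{−1} = 3 (mod 13).
  i = 2 (α = 8): (8−12)(8−7)(8−10)(8−3) = (−4)·1·(−2)·5 = 40 ≡ 1, so v_2 = 1^{−1} = 1 (mod 13).
  i = 3 (α = 7): (7−12)(7−8)(7−10)(7−3) = (−5)·(−1)·(−3)·4 = −60 ≡ 5, so v_3 = 5^{−1} = 8 (mod 13).
  i = 4 (α = 10): (10−12)(10−8)(10−7)(10−3) = (−2)·2·3·7 = −84 ≡ 7, so v_4 = 7^{−1} = 2 (mod 13).
  i = 5 (α = 3): (3−12)(3−8)(3−7)(3−10) = (−9)·(−5)·(−4)·(−7) = 1260 ≡ 12, so v_5 = 12^{−1} = 12 (mod 13).
  v = [3, 1, 8, 2, 12].
Step 2: syndromes of r = [4, 0, 6, 1, 4] (all sums mod 13).
  S_0 = Σ v_i r_i = 3·4 + 1·0 + 8·6 + 2·1 + 12·4 = 110 ≡ 6.
  S_1 = Σ v_i α_i r_i = 3·12·4 + 1·8·0 + 8·7·6 + 2·10·1 + 12·3·4 = 644 ≡ 7.
  α_i^2 mod 13 = [1, 12, 10, 9, 9].
  S_2 = Σ v_i α_i^2 r_i = 3·1·4 + 1·12·0 + 8·10·6 + 2·9·1 + 12·9·4 = 942 ≡ 6.
  S = (6, 7, 6) ≠ 0, so r is not a codeword (an error is present).
Step 3: locate the error. For a single error e at position i, S_ℓ = v_i·e·α_i^ℓ, so α_err = S_1/S_0.
  S_0^{−1} = 6^{−1} = 11 (mod 13), so α_err = 7·11 = 77 ≡ 12 = α_1. Error position i = 1.
  Consistency check: S_2/S_1 = 6·2 = 12 ≡ 12 = α_err ✓ (single-error assumption holds).
Step 4: error magnitude e = S_0/v_1 = S_0·∏_{j≠1}(α_1 − α_j) = 6·9 = 54 ≡ 2 (mod 13).
Step 5: correct position 1: c_1 = r_1 − e = 4 − 2 ≡ 2 (mod 13). Hence c = [2, 0, 6, 1, 4].
  Check: interpolating c through the α_i gives m(x) = 9 + 7·x (degree < 2) with m(α_i) = c_i for every i, so c is indeed a codeword.


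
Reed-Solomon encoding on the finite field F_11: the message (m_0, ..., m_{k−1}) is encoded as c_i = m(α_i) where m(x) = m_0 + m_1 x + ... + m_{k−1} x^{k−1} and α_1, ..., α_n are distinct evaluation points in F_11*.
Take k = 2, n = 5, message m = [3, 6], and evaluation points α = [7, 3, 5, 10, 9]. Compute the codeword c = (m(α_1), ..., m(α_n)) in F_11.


c = [1, 10, 0, 8, 2]

Message polynomial: m(x) = 3 + 6·x (mod 11).
For each evaluation point α_i, compute m(α_i) mod 11:
  α_1 = 7: Horner steps 6 → 1, so m(7) = 1.
  α_2 = 3: Horner steps 6 → 10, so m(3) = 10.
  α_3 = 5: Horner steps 6 → 0, so m(5) = 0.
  α_4 = 10: Horner steps 6 → 8, so m(10) = 8.
  α_5 = 9: Horner steps 6 → 2, so m(9) = 2.
Codeword c = [1, 10, 0, 8, 2] ∈ F_11^5.


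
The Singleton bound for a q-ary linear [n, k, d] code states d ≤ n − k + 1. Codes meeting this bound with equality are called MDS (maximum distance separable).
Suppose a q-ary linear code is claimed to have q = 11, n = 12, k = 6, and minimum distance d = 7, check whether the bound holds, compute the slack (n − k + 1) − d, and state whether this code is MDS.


Singleton RHS = n − k + 1 = 7, slack = 0, bound satisfied, MDS.

Singleton bound: d ≤ n − k + 1.
Here n = 12, k = 6, so n − k + 1 = 7.
Given d = 7, check d ≤ 7: YES.
Slack = (n − k + 1) − d = 0.
The code is MDS (slack = 0).
Description: the claimed parameters are [12, 6, 7]_11; such a code would be MDS (meets Singleton bound).


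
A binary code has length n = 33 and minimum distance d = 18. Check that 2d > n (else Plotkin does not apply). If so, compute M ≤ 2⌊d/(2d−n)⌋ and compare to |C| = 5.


Plotkin bound M ≤ 12; given |C| = 5 ≤ bound (satisfied).

Check applicability: 2d = 36, n = 33.
2d − n = 3 > 0, so Plotkin applies.
Compute d/(2d−n) = 18/3 ≈ 6.0000.
⌊d/(2d−n)⌋ = 6.
Plotkin bound: M ≤ 2·6 = 12.
Given |C| = 5, check: satisfied.
This |C| is below the Plotkin bound.


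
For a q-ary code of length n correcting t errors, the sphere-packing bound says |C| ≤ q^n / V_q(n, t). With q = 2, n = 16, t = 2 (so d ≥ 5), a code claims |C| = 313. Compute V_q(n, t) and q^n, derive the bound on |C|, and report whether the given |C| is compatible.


V_q(n, t) = 137, q^n = 65536, Hamming bound = 478, |C| = 313 ≤ bound (satisfied).

Step 1: Compute V_q(n, t) = Σ_{j=0}^2 C(n, j) (q−1)^j.
  j = 0: C(16,0)·(1)^0 = 1·1 = 1.
  j = 1: C(16,1)·(1)^1 = 16·1 = 16.
  j = 2: C(16,2)·(1)^2 = 120·1 = 120.
  V_q(n, t) = 1 + 16 + 120 = 137.
Step 2: q^n = 2^16 = 65536.
Step 3: Hamming bound ⌊q^n / V_q(n,t)⌋ = ⌊65536/137⌋ = 478.
Step 4: Compare |C| = 313 to 478: satisfied.
The claimed |C| lies below the Hamming bound.


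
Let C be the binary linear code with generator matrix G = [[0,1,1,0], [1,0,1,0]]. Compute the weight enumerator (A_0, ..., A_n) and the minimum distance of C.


Weight distribution: A_0 = 1, A_2 = 3. Minimum distance d = 2.

Enumerate all 2^2 = 4 messages m ∈ F_2^2.
For each, compute codeword c = mG in F_2^4, then tally its weight.
  m = 00 → c = 0000, weight = 0.
  m = 10 → c = 0110, weight = 2.
  m = 01 → c = 1010, weight = 2.
  m = 11 → c = 1100, weight = 2.
Tally weights:
  weight 0: 1 codewords.
  weight 2: 3 codewords.
Minimum distance d = smallest w > 0 with A_w > 0 = 2.
Sanity: Σ A_w = 4 = 2^2 = 4 ✓.


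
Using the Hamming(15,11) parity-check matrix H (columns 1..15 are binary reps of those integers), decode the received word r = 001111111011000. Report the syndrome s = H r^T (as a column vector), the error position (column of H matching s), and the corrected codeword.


s = (0, 1, 0, 1)^T, error position = 5, corrected codeword c = 001101111011000

Compute s = H r^T mod 2 one row at a time:
  s_1 = 1 + 1 + 0 + 1 + 1 + 0 + 0 + 0 = 4 ≡ 0 (mod 2).
  s_2 = 1 + 1 + 1 + 1 + 1 + 0 + 0 + 0 = 5 ≡ 1 (mod 2).
  s_3 = 0 + 1 + 1 + 1 + 0 + 1 + 0 + 0 = 4 ≡ 0 (mod 2).
  s_4 = 0 + 1 + 1 + 1 + 1 + 1 + 0 + 0 = 5 ≡ 1 (mod 2).
s = (0, 1, 0, 1)^T — this equals column 5 of H (binary 0101), so error is at position 5.
Correct: flip bit 5 of r = 001111111011000 to get c = 001101111011000.


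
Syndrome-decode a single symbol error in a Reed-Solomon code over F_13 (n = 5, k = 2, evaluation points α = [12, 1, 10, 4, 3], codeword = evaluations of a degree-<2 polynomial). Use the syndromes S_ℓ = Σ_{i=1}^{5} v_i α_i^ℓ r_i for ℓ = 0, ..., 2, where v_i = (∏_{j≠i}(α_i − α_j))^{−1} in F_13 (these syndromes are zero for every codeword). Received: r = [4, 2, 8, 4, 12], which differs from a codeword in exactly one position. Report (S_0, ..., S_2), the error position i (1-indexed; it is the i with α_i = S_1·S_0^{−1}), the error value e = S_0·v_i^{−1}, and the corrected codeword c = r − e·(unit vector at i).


S = (7, 6, 7), error at position 1, error magnitude e = 12, c = [5, 2, 8, 4, 12].

Step 1: column multipliers v_i = (∏_{j≠i}(α_i − α_j))^{−1} mod 13.
  i = 1 (α = 12): (12−1)(12−10)(12−4)(12−3) = 11·2·8·9 = 1584 ≡ 11, so v_1 = 11^{−1} = 6 (mod 13).
  i = 2 (α = 1): (1−12)(1−10)(1−4)(1−3) = (−11)·(−9)·(−3)·(−2) = 594 ≡ 9, so v_2 = 9^{−1} = 3 (mod 13).
  i = 3 (α = 10): (10−12)(10−1)(10−4)(10−3) = (−2)·9·6·7 = −756 ≡ 11, so v_3 = 11^{−1} = 6 (mod 13).
  i = 4 (α = 4): (4−12)(4−1)(4−10)(4−3) = (−8)·3·(−6)·1 = 144 ≡ 1, so v_4 = 1^{−1} = 1 (mod 13).
  i = 5 (α = 3): (3−12)(3−1)(3−10)(3−4) = (−9)·2·(−7)·(−1) = −126 ≡ 4, so v_5 = 4^{−1} = 10 (mod 13).
  v = [6, 3, 6, 1, 10].
Step 2: syndromes of r = [4, 2, 8, 4, 12] (all sums mod 13).
  S_0 = Σ v_i r_i = 6·4 + 3·2 + 6·8 + 1·4 + 10·12 = 202 ≡ 7.
  S_1 = Σ v_i α_i r_i = 6·12·4 + 3·1·2 + 6·10·8 + 1·4·4 + 10·3·12 = 1150 ≡ 6.
  α_i^2 mod 13 = [1, 1, 9, 3, 9].
  S_2 = Σ v_i α_i^2 r_i = 6·1·4 + 3·1·2 + 6·9·8 + 1·3·4 + 10·9·12 = 1554 ≡ 7.
  S = (7, 6, 7) ≠ 0, so r is not a codeword (an error is present).
Step 3: locate the error. For a single error e at position i, S_ℓ = v_i·e·α_i^ℓ, so α_err = S_1/S_0.
  S_0^{−1} = 7^{−1} = 2 (mod 13), so α_err = 6·2 = 12 ≡ 12 = α_1. Error position i = 1.
  Consistency check: S_2/S_1 = 7·11 = 77 ≡ 12 = α_err ✓ (single-error assumption holds).
Step 4: error magnitude e = S_0/v_1 = S_0·∏_{j≠1}(α_1 − α_j) = 7·11 = 77 ≡ 12 (mod 13).
Step 5: correct position 1: c_1 = r_1 − e = 4 − 12 ≡ 5 (mod 13). Hence c = [5, 2, 8, 4, 12].
  Check: interpolating c through the α_i gives m(x) = 10 + 5·x (degree < 2) with m(α_i) = c_i for every i, so c is indeed a codeword.


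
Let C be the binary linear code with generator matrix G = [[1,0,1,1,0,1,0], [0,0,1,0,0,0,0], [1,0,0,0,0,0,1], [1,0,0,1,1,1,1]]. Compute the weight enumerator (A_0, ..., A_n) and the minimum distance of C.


Weight distribution: A_0 = 1, A_1 = 1, A_2 = 3, A_3 = 6, A_4 = 3, A_5 = 1, A_6 = 1. Minimum distance d = 1.

Enumerate all 2^4 = 16 messages m ∈ F_2^4.
For each, compute codeword c = mG in F_2^7, then tally its weight.
  m = 0000 → c = 0000000, weight = 0.
  m = 1000 → c = 1011010, weight = 4.
  m = 0100 → c = 0010000, weight = 1.
  m = 1100 → c = 1001010, weight = 3.
  m = 0010 → c = 1000001, weight = 2.
  m = 1010 → c = 0011011, weight = 4.
  m = 0110 → c = 1010001, weight = 3.
  m = 1110 → c = 0001011, weight = 3.
  m = 0001 → c = 1001111, weight = 5.
  m = 1001 → c = 0010101, weight = 3.
  m = 0101 → c = 1011111, weight = 6.
  m = 1101 → c = 0000101, weight = 2.
  m = 0011 → c = 0001110, weight = 3.
  m = 1011 → c = 1010100, weight = 3.
  m = 0111 → c = 0011110, weight = 4.
  m = 1111 → c = 1000100, weight = 2.
Tally weights:
  weight 0: 1 codewords.
  weight 1: 1 codewords.
  weight 2: 3 codewords.
  weight 3: 6 codewords.
  weight 4: 3 codewords.
  weight 5: 1 codewords.
  weight 6: 1 codewords.
Minimum distance d = smallest w > 0 with A_w > 0 = 1.
Sanity: Σ A_w = 16 = 2^4 = 16 ✓.


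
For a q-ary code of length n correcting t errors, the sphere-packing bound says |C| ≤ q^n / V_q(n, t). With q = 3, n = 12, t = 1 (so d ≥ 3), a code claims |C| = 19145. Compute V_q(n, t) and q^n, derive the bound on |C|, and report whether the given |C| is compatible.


V_q(n, t) = 25, q^n = 531441, Hamming bound = 21257, |C| = 19145 ≤ bound (satisfied).

Step 1: Compute V_q(n, t) = Σ_{j=0}^1 C(n, j) (q−1)^j.
  j = 0: C(12,0)·(2)^0 = 1·1 = 1.
  j = 1: C(12,1)·(2)^1 = 12·2 = 24.
  V_q(n, t) = 1 + 24 = 25.
Step 2: q^n = 3^12 = 531441.
Step 3: Hamming bound ⌊q^n / V_q(n,t)⌋ = ⌊531441/25⌋ = 21257.
Step 4: Compare |C| = 19145 to 21257: satisfied.
The claimed |C| lies below the Hamming bound.


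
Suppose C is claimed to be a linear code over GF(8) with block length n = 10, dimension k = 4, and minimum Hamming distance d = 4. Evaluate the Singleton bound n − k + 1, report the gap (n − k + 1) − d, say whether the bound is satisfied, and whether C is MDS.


Singleton RHS = n − k + 1 = 7, slack = 3, bound satisfied, not MDS.

Singleton bound: d ≤ n − k + 1.
Here n = 10, k = 4, so n − k + 1 = 7.
Given d = 4, check d ≤ 7: YES.
Slack = (n − k + 1) − d = 3.
The code is NOT MDS (slack = 3 > 0).
Description: the claimed parameters are [10, 4, 4]_8; such a code would be non-MDS.


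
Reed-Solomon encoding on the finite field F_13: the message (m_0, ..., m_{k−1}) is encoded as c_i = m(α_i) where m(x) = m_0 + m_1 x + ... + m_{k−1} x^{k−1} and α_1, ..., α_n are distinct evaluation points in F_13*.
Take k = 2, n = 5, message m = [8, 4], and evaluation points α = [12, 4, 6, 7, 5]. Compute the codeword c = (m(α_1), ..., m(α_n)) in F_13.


c = [4, 11, 6, 10, 2]

Message polynomial: m(x) = 8 + 4·x (mod 13).
For each evaluation point α_i, compute m(α_i) mod 13:
  α_1 = 12: Horner steps 4 → 4, so m(12) = 4.
  α_2 = 4: Horner steps 4 → 11, so m(4) = 11.
  α_3 = 6: Horner steps 4 → 6, so m(6) = 6.
  α_4 = 7: Horner steps 4 → 10, so m(7) = 10.
  α_5 = 5: Horner steps 4 → 2, so m(5) = 2.
Codeword c = [4, 11, 6, 10, 2] ∈ F_13^5.


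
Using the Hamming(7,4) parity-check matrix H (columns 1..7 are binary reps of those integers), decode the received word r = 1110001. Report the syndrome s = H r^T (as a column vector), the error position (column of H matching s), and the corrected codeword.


s = (1, 1, 1)^T, error position = 7, corrected codeword c = 1110000

Compute s = H r^T mod 2 one row at a time:
  s_1 = 0 + 0 + 0 + 1 = 1 ≡ 1 (mod 2).
  s_2 = 1 + 1 + 0 + 1 = 3 ≡ 1 (mod 2).
  s_3 = 1 + 1 + 0 + 1 = 3 ≡ 1 (mod 2).
s = (1, 1, 1)^T — this equals column 7 of H (binary 111), so error is at position 7.
Correct: flip bit 7 of r = 1110001 to get c = 1110000.


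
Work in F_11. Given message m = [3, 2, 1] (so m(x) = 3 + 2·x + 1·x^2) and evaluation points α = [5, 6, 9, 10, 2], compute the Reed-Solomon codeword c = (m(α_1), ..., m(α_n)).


c = [5, 7, 3, 2, 0]

Message polynomial: m(x) = 3 + 2·x + 1·x^2 (mod 11).
For each evaluation point α_i, compute m(α_i) mod 11:
  α_1 = 5: Horner steps 1 → 7 → 5, so m(5) = 5.
  α_2 = 6: Horner steps 1 → 8 → 7, so m(6) = 7.
  α_3 = 9: Horner steps 1 → 0 → 3, so m(9) = 3.
  α_4 = 10: Horner steps 1 → 1 → 2, so m(10) = 2.
  α_5 = 2: Horner steps 1 → 4 → 0, so m(2) = 0.
Codeword c = [5, 7, 3, 2, 0] ∈ F_11^5.


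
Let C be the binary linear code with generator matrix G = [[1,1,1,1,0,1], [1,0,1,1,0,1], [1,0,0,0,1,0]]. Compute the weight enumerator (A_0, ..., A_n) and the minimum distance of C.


Weight distribution: A_0 = 1, A_1 = 1, A_2 = 1, A_3 = 1, A_4 = 2, A_5 = 2. Minimum distance d = 1.

Enumerate all 2^3 = 8 messages m ∈ F_2^3.
For each, compute codeword c = mG in F_2^6, then tally its weight.
  m = 000 → c = 000000, weight = 0.
  m = 100 → c = 111101, weight = 5.
  m = 010 → c = 101101, weight = 4.
  m = 110 → c = 010000, weight = 1.
  m = 001 → c = 100010, weight = 2.
  m = 101 → c = 011111, weight = 5.
  m = 011 → c = 001111, weight = 4.
  m = 111 → c = 110010, weight = 3.
Tally weights:
  weight 0: 1 codewords.
  weight 1: 1 codewords.
  weight 2: 1 codewords.
  weight 3: 1 codewords.
  weight 4: 2 codewords.
  weight 5: 2 codewords.
Minimum distance d = smallest w > 0 with A_w > 0 = 1.
Sanity: Σ A_w = 8 = 2^3 = 8 ✓.


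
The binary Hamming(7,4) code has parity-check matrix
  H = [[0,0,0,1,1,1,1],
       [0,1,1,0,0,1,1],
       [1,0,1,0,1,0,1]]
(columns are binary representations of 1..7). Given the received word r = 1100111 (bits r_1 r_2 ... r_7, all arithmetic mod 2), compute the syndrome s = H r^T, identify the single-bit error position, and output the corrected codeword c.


s = (1, 1, 1)^T, error position = 7, corrected codeword c = 1100110

Compute s = H r^T mod 2 one row at a time:
  s_1 = 0 + 1 + 1 + 1 = 3 ≡ 1 (mod 2).
  s_2 = 1 + 0 + 1 + 1 = 3 ≡ 1 (mod 2).
  s_3 = 1 + 0 + 1 + 1 = 3 ≡ 1 (mod 2).
s = (1, 1, 1)^T — this equals column 7 of H (binary 111), so error is at position 7.
Correct: flip bit 7 of r = 1100111 to get c = 1100110.
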